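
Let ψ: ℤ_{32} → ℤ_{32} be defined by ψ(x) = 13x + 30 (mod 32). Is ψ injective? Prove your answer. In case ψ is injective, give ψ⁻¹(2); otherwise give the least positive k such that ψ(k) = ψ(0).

Recall: injectivity means: for all a, b in the domain, ψ(a) = ψ(b) implies a = b.
Suppose ψ(a) = ψ(b) in ℤ_{32}. Then 13a + 30 ≡ 13b + 30 (mod 32), therefore 13(a − b) ≡ 0 (mod 32).
Since gcd(13, 32) = 1, 13 is invertible modulo 32, thus a − b ≡ 0 (mod 32), i.e. a = b.
Therefore ψ is injective.
We now compute 13⁻¹ mod 32 explicitly. Euclid's algorithm: 32 = 2·13 + 6, 13 = 2·6 + 1; back-substituting gives 1 = 5·13 − 2·32, so 13⁻¹ ≡ 5 (mod 32).
Since ψ is injective, we find ψ⁻¹(2): we need 13x ≡ 2 − 30 ≡ 4 (mod 32). Using 13⁻¹ = 5: x ≡ 5·4 = 20, so x = 20.
Check: ψ(20) = 13·20 + 30 = 290 = 9·32 + 2 ≡ 2 (mod 32).

20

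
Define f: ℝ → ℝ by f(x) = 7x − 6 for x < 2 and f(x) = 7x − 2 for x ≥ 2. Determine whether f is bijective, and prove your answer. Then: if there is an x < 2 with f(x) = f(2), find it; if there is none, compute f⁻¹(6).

12/7

Both pieces are strictly increasing (slopes 7 and 7), so each is injective on its own interval.
The left piece maps (−∞, 2) onto (−∞, 8); the right piece maps [2, ∞) onto [12, ∞).
The images leave a gap (8 has no preimage), so f is not surjective, hence not bijective.
Because the two images are disjoint, no x < 2 has f(x) = f(2), so we compute f⁻¹(6): 6 lies in (−∞, 8), so solve 7x − 6 = 6: x = (6 + 6)/7 = 12/7.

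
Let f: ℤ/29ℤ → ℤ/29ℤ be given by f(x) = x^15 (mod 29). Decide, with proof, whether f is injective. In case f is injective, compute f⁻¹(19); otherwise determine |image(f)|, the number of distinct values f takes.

10

Since 29 is prime, the nonzero elements of ℤ/29ℤ form a cyclic group of order 28.
As gcd(15, 28) = 1, raising to the 15th power is a bijection on this group: if s^15 ≡ t^15 then (st^{−1})^15 = 1, and the only element of order dividing gcd(15, 28) = 1 is 1, so s = t.
With f(0) = 0 this makes f injective on all of ℤ/29ℤ, hence bijective (finite equal-size domain and codomain). In particular f is injective.
Since f is injective, we find the preimage of 19. The inverse of x ↦ x^15 on (ℤ/29ℤ)^× is x ↦ x^15, because 15·15 = 225 = 8·28 + 1 ≡ 1 (mod 28) and x^{28} = 1 for x ≠ 0 (Fermat). So f⁻¹(19) = 19^15 mod 29.
Repeated squaring mod 29: 19^1 ≡ 19, 19^2 ≡ 19² = 361 ≡ 13, 19^4 ≡ 13² = 169 ≡ 24, 19^8 ≡ 24² = 576 ≡ 25. Since 15 = 8 + 4 + 2 + 1, 19^15 ≡ 25·24·13·19: 25·24 = 600 ≡ 20, then 20·13 = 260 ≡ 28, then 28·19 = 532 ≡ 10. So 19^15 ≡ 10 (mod 29).
Hence f⁻¹(19) = 10.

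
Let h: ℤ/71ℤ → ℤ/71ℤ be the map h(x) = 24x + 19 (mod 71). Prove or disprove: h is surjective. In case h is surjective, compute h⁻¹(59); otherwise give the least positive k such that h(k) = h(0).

49

Recall: h is surjective if every y in the codomain equals h(x) for some x in the domain.
Since gcd(24, 71) = 1, 24 is invertible modulo 71. Euclid's algorithm: 71 = 2·24 + 23, 24 = 1·23 + 1; back-substituting gives 1 = 3·24 − 1·71, so 24⁻¹ ≡ 3 (mod 71).
For any y ∈ ℤ/71ℤ, x = 3(y − 19) mod 71 satisfies h(x) = 24·3(y − 19) + 19 ≡ y (since 24·3 ≡ 1 mod 71). So every y has a preimage.
Hence h is surjective.
Since h is surjective, we find h⁻¹(59): we need 24x ≡ 59 − 19 ≡ 40 (mod 71). Using 24⁻¹ = 3: x ≡ 3·40 = 120 = 1·71 + 49, so x = 49.
Check: h(49) = 24·49 + 19 = 1195 = 16·71 + 59 ≡ 59 (mod 71).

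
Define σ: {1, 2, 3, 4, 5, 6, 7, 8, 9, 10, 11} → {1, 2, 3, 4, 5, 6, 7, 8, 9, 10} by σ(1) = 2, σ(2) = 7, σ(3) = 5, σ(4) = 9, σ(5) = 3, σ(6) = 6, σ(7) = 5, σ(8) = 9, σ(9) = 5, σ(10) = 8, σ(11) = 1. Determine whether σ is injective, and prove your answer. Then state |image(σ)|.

σ(3) = 5 = σ(7) with 3 ≠ 7, so σ is not injective.
The image of σ is {1, 2, 3, 5, 6, 7, 8, 9}, which has 8 elements.

8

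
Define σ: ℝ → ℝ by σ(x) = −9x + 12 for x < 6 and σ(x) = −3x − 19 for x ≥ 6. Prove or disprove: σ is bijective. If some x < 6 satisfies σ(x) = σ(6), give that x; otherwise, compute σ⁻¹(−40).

Both pieces are strictly decreasing (slopes −9 and −3), so each is injective on its own interval.
The left piece maps (−∞, 6) onto (−42, ∞); the right piece maps [6, ∞) onto (−∞, −37].
These images overlap. In particular σ(6) = −37 (right piece), and solving −9x + 12 = −37 on the left piece gives x = 49/9 < 6.
So σ(49/9) = σ(6) with 49/9 ≠ 6, and σ is not injective, hence not bijective. This x = 49/9 is the requested value below 6.

49/9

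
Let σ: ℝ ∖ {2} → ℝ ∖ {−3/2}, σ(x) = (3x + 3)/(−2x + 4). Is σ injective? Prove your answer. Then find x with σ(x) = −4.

19/5

Suppose σ(x_1) = σ(x_2). Cross-multiplying: (3x_1 + 3)(−2x_2 + 4) = (3x_2 + 3)(−2x_1 + 4).
Expanding both sides and cancelling the symmetric terms leaves 18·(x_1 − x_2) = 0. Since 18 ≠ 0, x_1 = x_2. Therefore σ is injective.
Solving σ(x) = −4: cross-multiplying gives 3x + 3 = −4(−2x + 4), which rearranges to −5x = −19, so x = 19/5.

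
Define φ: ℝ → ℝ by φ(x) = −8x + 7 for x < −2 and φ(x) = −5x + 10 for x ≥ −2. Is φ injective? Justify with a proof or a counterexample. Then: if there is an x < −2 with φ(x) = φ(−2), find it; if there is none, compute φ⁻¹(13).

Both pieces are strictly decreasing (slopes −8 and −5), so each is injective on its own interval.
The left piece maps (−∞, −2) onto (23, ∞); the right piece maps [−2, ∞) onto (−∞, 20].
These images are disjoint, so no value is attained by both pieces. Thus φ is injective.
Because the two images are disjoint, no x < −2 has φ(x) = φ(−2), so we compute φ⁻¹(13): 13 lies in (−∞, 20], so solve −5x + 10 = 13: x = (13 − 10)/(−5) = −3/5.

-3/5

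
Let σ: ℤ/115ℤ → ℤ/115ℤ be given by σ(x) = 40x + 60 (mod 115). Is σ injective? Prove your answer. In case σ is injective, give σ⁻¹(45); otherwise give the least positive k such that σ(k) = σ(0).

23

We have gcd(40, 115) = 5 > 1. Taking u = 0 and v = 23: σ(0) = 60 and σ(23) = 40·23 + 60 = 980 ≡ 60 (mod 115).
So σ(0) = σ(23) while 0 ≠ 23, therefore σ is not injective.
Since σ is not injective, we find the least positive k with σ(k) = σ(0): this means 40k ≡ 0 (mod 115), i.e. 115 ∣ 40k. Since gcd(40, 115) = 5, dividing through by 5 this holds exactly when 23 ∣ 8k, and as gcd(8, 23) = 1, exactly when 23 ∣ k.
The smallest positive such k is 23.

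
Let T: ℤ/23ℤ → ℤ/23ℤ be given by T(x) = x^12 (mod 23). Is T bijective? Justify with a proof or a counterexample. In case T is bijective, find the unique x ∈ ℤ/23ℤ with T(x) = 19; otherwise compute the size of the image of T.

T(11): Repeated squaring mod 23: 11^1 ≡ 11, 11^2 ≡ 11² = 121 ≡ 6, 11^4 ≡ 6² = 36 ≡ 13, 11^8 ≡ 13² = 169 ≡ 8. Since 12 = 8 + 4, 11^12 ≡ 8·13: 8·13 = 104 ≡ 12. So 11^12 ≡ 12 (mod 23).
T(12): Repeated squaring mod 23: 12^1 ≡ 12, 12^2 ≡ 12² = 144 ≡ 6, 12^4 ≡ 6² = 36 ≡ 13, 12^8 ≡ 13² = 169 ≡ 8. Since 12 = 8 + 4, 12^12 ≡ 8·13: 8·13 = 104 ≡ 12. So 12^12 ≡ 12 (mod 23).
So T(11) = T(12) = 12 while 11 ≠ 12, so T is not injective, hence not bijective.
Since T is not bijective, we determine |image(T)|. Computing x^12 mod 23 for each x (by repeated squaring, reducing mod 23 at every step), the values T(0), T(1), …, T(22) are: 0, 1, 2, 3, 4, 18, 6, 16, 8, 9, 13, 12, 12, 13, 9, 8, 16, 6, 18, 4, 3, 2, 1.
The distinct values are {0, 1, 2, 3, 4, 6, 8, 9, 12, 13, 16, 18}; there are 12 of them.

12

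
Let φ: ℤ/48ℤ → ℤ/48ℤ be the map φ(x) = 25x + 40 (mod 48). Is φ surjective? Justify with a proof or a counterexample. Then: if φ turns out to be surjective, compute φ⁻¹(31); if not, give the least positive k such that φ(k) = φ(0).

15

Recall that φ is surjective if every y in the codomain equals φ(x) for some x in the domain.
Since gcd(25, 48) = 1, 25 is invertible modulo 48. Euclid's algorithm: 48 = 1·25 + 23, 25 = 1·23 + 2, 23 = 11·2 + 1; back-substituting gives 1 = 25·25 − 13·48, so 25⁻¹ ≡ 25 (mod 48).
For any y ∈ ℤ/48ℤ, x = 25(y − 40) mod 48 satisfies φ(x) = 25·25(y − 40) + 40 ≡ y (since 25·25 ≡ 1 mod 48). So every y has a preimage.
Therefore φ is surjective.
Since φ is surjective, we compute φ⁻¹(31): solve 25x + 40 ≡ 31 (mod 48), i.e. 25x ≡ 39 (mod 48).
Multiplying by 25⁻¹ = 25 gives x ≡ 25·39 = 975 = 20·48 + 15 ≡ 15 (mod 48).
Check: φ(15) = 25·15 + 40 = 415 = 8·48 + 31 ≡ 31 (mod 48).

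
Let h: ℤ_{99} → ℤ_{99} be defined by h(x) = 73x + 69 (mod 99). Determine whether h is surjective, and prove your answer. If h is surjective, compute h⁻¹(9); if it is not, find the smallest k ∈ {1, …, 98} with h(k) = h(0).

48

Since gcd(73, 99) = 1, 73 is invertible modulo 99. Euclid's algorithm: 99 = 1·73 + 26, 73 = 2·26 + 21, 26 = 1·21 + 5, 21 = 4·5 + 1; back-substituting gives 1 = 19·73 − 14·99, so 73⁻¹ ≡ 19 (mod 99).
For any y ∈ ℤ_{99}, x = 19(y − 69) mod 99 satisfies h(x) = 73·19(y − 69) + 69 ≡ y (since 73·19 ≡ 1 mod 99). So every y has a preimage.
Hence h is surjective.
Since h is surjective, we find h⁻¹(9): we need 73x ≡ 9 − 69 ≡ 39 (mod 99). Using 73⁻¹ = 19: x ≡ 19·39 = 741 = 7·99 + 48, so x = 48.
Check: h(48) = 73·48 + 69 = 3573 = 36·99 + 9 ≡ 9 (mod 99).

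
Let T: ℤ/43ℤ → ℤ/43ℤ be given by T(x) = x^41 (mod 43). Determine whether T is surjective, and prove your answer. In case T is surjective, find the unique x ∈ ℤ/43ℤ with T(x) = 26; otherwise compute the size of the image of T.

5

Since 43 is prime, the nonzero elements of ℤ/43ℤ form a cyclic group of order 42.
As gcd(41, 42) = 1, raising to the 41st power is a bijection on this group: if a^41 ≡ b^41 then (ab^{−1})^41 = 1, and the only element of order dividing gcd(41, 42) = 1 is 1, so a = b.
With T(0) = 0 this makes T injective on all of ℤ/43ℤ, hence bijective (finite equal-size domain and codomain). In particular T is surjective.
Since T is surjective, we find the preimage of 26. The inverse of x ↦ x^41 on (ℤ/43ℤ)^× is x ↦ x^41, because 41·41 = 1681 = 40·42 + 1 ≡ 1 (mod 42) and x^{42} = 1 for x ≠ 0 (Fermat). So T⁻¹(26) = 26^41 mod 43.
Repeated squaring mod 43: 26^1 ≡ 26, 26^2 ≡ 26² = 676 ≡ 31, 26^4 ≡ 31² = 961 ≡ 15, 26^8 ≡ 15² = 225 ≡ 10, 26^16 ≡ 10² = 100 ≡ 14, 26^32 ≡ 14² = 196 ≡ 24. Since 41 = 32 + 8 + 1, 26^41 ≡ 24·10·26: 24·10 = 240 ≡ 25, then 25·26 = 650 ≡ 5. So 26^41 ≡ 5 (mod 43).
Hence T⁻¹(26) = 5.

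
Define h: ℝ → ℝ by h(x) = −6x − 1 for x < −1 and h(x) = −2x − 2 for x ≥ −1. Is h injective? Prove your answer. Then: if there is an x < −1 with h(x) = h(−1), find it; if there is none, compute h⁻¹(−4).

Both pieces are strictly decreasing (slopes −6 and −2), so each is injective on its own interval.
The left piece maps (−∞, −1) onto (5, ∞); the right piece maps [−1, ∞) onto (−∞, 0].
These images are disjoint, so no value is attained by both pieces. Therefore h is injective.
Because the two images are disjoint, no x < −1 has h(x) = h(−1), so we compute h⁻¹(−4): −4 lies in (−∞, 0], so solve −2x − 2 = −4: x = (−4 + 2)/(−2) = 1.

1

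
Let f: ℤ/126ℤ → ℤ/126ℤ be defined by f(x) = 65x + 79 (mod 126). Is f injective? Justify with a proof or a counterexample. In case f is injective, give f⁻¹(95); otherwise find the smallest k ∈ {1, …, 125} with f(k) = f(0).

8

Suppose f(s) = f(t) in ℤ/126ℤ. Then 65s + 79 ≡ 65t + 79 (mod 126), hence 65(s − t) ≡ 0 (mod 126).
Since gcd(65, 126) = 1, 65 is invertible modulo 126, hence s − t ≡ 0 (mod 126), i.e. s = t.
So f is injective.
We now compute 65⁻¹ mod 126 explicitly. Euclid's algorithm: 126 = 1·65 + 61, 65 = 1·61 + 4, 61 = 15·4 + 1; back-substituting gives 1 = 95·65 − 49·126, so 65⁻¹ ≡ 95 (mod 126).
Since f is injective, we find f⁻¹(95): we need 65x ≡ 95 − 79 ≡ 16 (mod 126). Using 65⁻¹ = 95: x ≡ 95·16 = 1520 = 12·126 + 8, so x = 8.
Check: f(8) = 65·8 + 79 = 599 = 4·126 + 95 ≡ 95 (mod 126).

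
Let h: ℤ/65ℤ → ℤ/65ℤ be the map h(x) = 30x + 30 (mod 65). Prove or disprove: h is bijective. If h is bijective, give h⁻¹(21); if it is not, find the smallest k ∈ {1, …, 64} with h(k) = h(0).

13

Recall: h is injective when h(x_1) = h(x_2) forces x_1 = x_2.
We have gcd(30, 65) = 5 > 1. Taking x_1 = 0 and x_2 = 13: h(0) = 30 and h(13) = 30·13 + 30 = 420 ≡ 30 (mod 65).
So h(0) = h(13) while 0 ≠ 13, thus h is not injective, hence not bijective.
Since h is not bijective, we find the least positive k with h(k) = h(0): this means 30k ≡ 0 (mod 65), i.e. 65 ∣ 30k. Since gcd(30, 65) = 5, dividing through by 5 this holds exactly when 13 ∣ 6k, and as gcd(6, 13) = 1, exactly when 13 ∣ k.
The smallest positive such k is 13.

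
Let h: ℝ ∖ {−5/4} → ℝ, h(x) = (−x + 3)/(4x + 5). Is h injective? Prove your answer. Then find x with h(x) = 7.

-32/29

Suppose h(s) = h(t). Cross-multiplying: (−s + 3)(4t + 5) = (−t + 3)(4s + 5).
Expanding both sides and cancelling the symmetric terms leaves −17·(s − t) = 0. Since −17 ≠ 0, s = t. Thus h is injective.
Solving h(x) = 7: cross-multiplying gives −x + 3 = 7(4x + 5), which rearranges to −29x = 32, so x = −32/29.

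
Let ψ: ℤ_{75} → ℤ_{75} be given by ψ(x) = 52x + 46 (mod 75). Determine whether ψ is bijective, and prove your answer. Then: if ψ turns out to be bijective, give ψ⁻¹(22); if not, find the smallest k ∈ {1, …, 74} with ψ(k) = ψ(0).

Suppose ψ(x_1) = ψ(x_2) in ℤ_{75}. Then 52x_1 + 46 ≡ 52x_2 + 46 (mod 75), so 52(x_1 − x_2) ≡ 0 (mod 75).
Since gcd(52, 75) = 1, 52 is invertible modulo 75, thus x_1 − x_2 ≡ 0 (mod 75), i.e. x_1 = x_2.
We now compute 52⁻¹ mod 75 explicitly. Euclid's algorithm: 75 = 1·52 + 23, 52 = 2·23 + 6, 23 = 3·6 + 5, 6 = 1·5 + 1; back-substituting gives 1 = 13·52 − 9·75, so 52⁻¹ ≡ 13 (mod 75).
For any y ∈ ℤ_{75}, x = 13(y − 46) mod 75 satisfies ψ(x) = 52·13(y − 46) + 46 ≡ y (since 52·13 ≡ 1 mod 75). So every y has a preimage.
Thus ψ is bijective.
Since ψ is bijective, we compute ψ⁻¹(22): solve 52x + 46 ≡ 22 (mod 75), i.e. 52x ≡ 51 (mod 75).
Multiplying by 52⁻¹ = 13 gives x ≡ 13·51 = 663 = 8·75 + 63 ≡ 63 (mod 75).
Check: ψ(63) = 52·63 + 46 = 3322 = 44·75 + 22 ≡ 22 (mod 75).

63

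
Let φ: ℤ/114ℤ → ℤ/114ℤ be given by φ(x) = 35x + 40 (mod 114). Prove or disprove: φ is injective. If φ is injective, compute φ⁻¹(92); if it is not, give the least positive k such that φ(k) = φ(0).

Suppose φ(a) = φ(b) in ℤ/114ℤ. Then 35a + 40 ≡ 35b + 40 (mod 114), thus 35(a − b) ≡ 0 (mod 114).
Since gcd(35, 114) = 1, 35 is invertible modulo 114, therefore a − b ≡ 0 (mod 114), i.e. a = b.
So φ is injective.
We now compute 35⁻¹ mod 114 explicitly. Euclid's algorithm: 114 = 3·35 + 9, 35 = 3·9 + 8, 9 = 1·8 + 1; back-substituting gives 1 = 101·35 − 31·114, so 35⁻¹ ≡ 101 (mod 114).
Since φ is injective, we find φ⁻¹(92): we need 35x ≡ 92 − 40 ≡ 52 (mod 114). Using 35⁻¹ = 101: x ≡ 101·52 = 5252 = 46·114 + 8, so x = 8.
Check: φ(8) = 35·8 + 40 = 320 = 2·114 + 92 ≡ 92 (mod 114).

8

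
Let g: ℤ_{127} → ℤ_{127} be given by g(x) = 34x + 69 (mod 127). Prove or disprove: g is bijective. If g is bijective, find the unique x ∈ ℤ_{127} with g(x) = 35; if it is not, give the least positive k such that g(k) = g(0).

126

Suppose g(u) = g(v) in ℤ_{127}. Then 34u + 69 ≡ 34v + 69 (mod 127), so 34(u − v) ≡ 0 (mod 127).
Since gcd(34, 127) = 1, 34 is invertible modulo 127, thus u − v ≡ 0 (mod 127), i.e. u = v.
We now compute 34⁻¹ mod 127 explicitly. Euclid's algorithm: 127 = 3·34 + 25, 34 = 1·25 + 9, 25 = 2·9 + 7, 9 = 1·7 + 2, 7 = 3·2 + 1; back-substituting gives 1 = 71·34 − 19·127, so 34⁻¹ ≡ 71 (mod 127).
Then y ↦ 71(y − 69) is a two-sided inverse to g, so every y ∈ ℤ_{127} has a preimage.
Hence g is bijective.
Since g is bijective, we find g⁻¹(35): we need 34x ≡ 35 − 69 ≡ 93 (mod 127). Using 34⁻¹ = 71: x ≡ 71·93 = 6603 = 51·127 + 126, so x = 126.
Check: g(126) = 34·126 + 69 = 4353 = 34·127 + 35 ≡ 35 (mod 127).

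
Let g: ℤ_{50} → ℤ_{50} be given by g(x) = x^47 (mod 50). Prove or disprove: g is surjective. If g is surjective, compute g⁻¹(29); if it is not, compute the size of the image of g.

g(0) = 0^47 = 0.
g(10): Repeated squaring mod 50: 10^1 ≡ 10, 10^2 ≡ 10² = 100 ≡ 0, 10^4 ≡ 0² = 0, 10^8 ≡ 0² = 0, 10^16 ≡ 0² = 0, 10^32 ≡ 0² = 0. Since 47 = 32 + 8 + 4 + 2 + 1, 10^47 ≡ 0·0·0·0·10: 0·0 = 0, then 0·0 = 0, then 0·0 = 0, then 0·10 = 0. So 10^47 ≡ 0 (mod 50).
So g(0) = g(10) = 0 while 0 ≠ 10, so g is not injective.
A non-injective map from the 50-element set ℤ_{50} to itself takes at most 49 distinct values, so it cannot be surjective. Thus g is not surjective.
Since g is not surjective, we determine |image(g)|. Computing x^47 mod 50 for each x (by repeated squaring, reducing mod 50 at every step), the values g(0), g(1), …, g(49) are: 0, 1, 28, 37, 34, 25, 36, 43, 2, 19, 0, 21, 8, 17, 4, 25, 6, 23, 32, 39, 0, 41, 38, 47, 24, 25, 26, 3, 12, 9, 0, 11, 18, 27, 44, 25, 46, 33, 42, 29, 0, 31, 48, 7, 14, 25, 16, 13, 22, 49.
The distinct values are {0, 1, 2, 3, 4, 6, 7, 8, 9, 11, 12, 13, 14, 16, 17, 18, 19, 21, 22, 23, 24, 25, 26, 27, 28, 29, 31, 32, 33, 34, 36, 37, 38, 39, 41, 42, 43, 44, 46, 47, 48, 49}; there are 42 of them.

42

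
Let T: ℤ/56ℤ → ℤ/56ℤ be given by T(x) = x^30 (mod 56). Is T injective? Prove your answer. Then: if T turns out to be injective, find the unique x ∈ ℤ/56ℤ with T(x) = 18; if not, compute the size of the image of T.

T(1) = 1^30 = 1.
T(3): Repeated squaring mod 56: 3^1 ≡ 3, 3^2 ≡ 3² = 9, 3^4 ≡ 9² = 81 ≡ 25, 3^8 ≡ 25² = 625 ≡ 9, 3^16 ≡ 9² = 81 ≡ 25. Since 30 = 16 + 8 + 4 + 2, 3^30 ≡ 25·9·25·9: 25·9 = 225 ≡ 1, then 1·25 = 25, then 25·9 = 225 ≡ 1. So 3^30 ≡ 1 (mod 56).
So T(1) = T(3) = 1 while 1 ≠ 3, hence T is not injective.
Since T is not injective, we determine |image(T)|. Computing x^30 mod 56 for each x (by repeated squaring, reducing mod 56 at every step), the values T(0), T(1), …, T(55) are: 0, 1, 8, 1, 8, 1, 8, 49, 8, 1, 8, 1, 8, 1, 0, 1, 8, 1, 8, 1, 8, 49, 8, 1, 8, 1, 8, 1, 0, 1, 8, 1, 8, 1, 8, 49, 8, 1, 8, 1, 8, 1, 0, 1, 8, 1, 8, 1, 8, 49, 8, 1, 8, 1, 8, 1.
The distinct values are {0, 1, 8, 49}; there are 4 of them.

4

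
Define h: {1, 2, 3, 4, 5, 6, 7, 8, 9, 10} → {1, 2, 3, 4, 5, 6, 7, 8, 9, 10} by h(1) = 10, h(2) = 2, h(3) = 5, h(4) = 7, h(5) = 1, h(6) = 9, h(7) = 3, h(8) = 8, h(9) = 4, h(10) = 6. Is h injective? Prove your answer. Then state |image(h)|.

The values h(1), …, h(10) are 10, 2, 5, 7, 1, 9, 3, 8, 4, 6 — all distinct.
So h(a) = h(b) only when a = b, and h is injective.
The image of h is {1, 2, 3, 4, 5, 6, 7, 8, 9, 10}, which has 10 elements.

10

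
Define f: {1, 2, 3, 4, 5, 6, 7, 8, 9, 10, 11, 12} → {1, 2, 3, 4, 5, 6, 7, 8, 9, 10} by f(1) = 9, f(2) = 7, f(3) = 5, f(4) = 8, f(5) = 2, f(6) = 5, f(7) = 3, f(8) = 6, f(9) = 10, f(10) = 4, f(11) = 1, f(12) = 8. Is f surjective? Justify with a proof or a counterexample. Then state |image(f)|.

Every element of the codomain has a preimage: 1 = f(11), 2 = f(5), 3 = f(7), 4 = f(10), 5 = f(3), 6 = f(8), 7 = f(2), 8 = f(4), 9 = f(1), 10 = f(9).
Therefore f is surjective.
The image of f is {1, 2, 3, 4, 5, 6, 7, 8, 9, 10}, which has 10 elements.

10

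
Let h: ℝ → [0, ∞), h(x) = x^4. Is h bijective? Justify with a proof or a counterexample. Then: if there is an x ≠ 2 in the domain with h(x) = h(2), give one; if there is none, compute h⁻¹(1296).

-2

h(2) = 16 = (−2)^4 = h(−2) (since 4 is even), with 2 ≠ −2. So h is not injective, hence not bijective.
For the follow-up, such an x exists: taking x = −2 ∈ ℝ gives h(−2) = 16 = h(2) with −2 ≠ 2.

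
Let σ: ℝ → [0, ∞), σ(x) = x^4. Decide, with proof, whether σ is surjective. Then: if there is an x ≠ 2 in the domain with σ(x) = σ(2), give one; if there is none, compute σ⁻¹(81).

For any y ∈ [0, ∞), x = y^{1/4} ∈ ℝ satisfies x^4 = y, so σ is surjective.
For the follow-up, such an x exists: taking x = −2 ∈ ℝ gives σ(−2) = 16 = σ(2) with −2 ≠ 2.

-2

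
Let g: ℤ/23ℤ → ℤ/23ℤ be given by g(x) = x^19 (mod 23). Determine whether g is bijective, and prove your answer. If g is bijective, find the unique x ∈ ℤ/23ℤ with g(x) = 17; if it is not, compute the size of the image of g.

20

Since 23 is prime, the nonzero elements of ℤ/23ℤ form a cyclic group of order 22.
As gcd(19, 22) = 1, raising to the 19th power is a bijection on this group: if a^19 ≡ b^19 then (ab^{−1})^19 = 1, and the only element of order dividing gcd(19, 22) = 1 is 1, so a = b.
With g(0) = 0 this makes g injective on all of ℤ/23ℤ, hence bijective (finite equal-size domain and codomain). In particular g is bijective.
Since g is bijective, we find the preimage of 17. The inverse of x ↦ x^19 on (ℤ/23ℤ)^× is x ↦ x^7, because 19·7 = 133 = 6·22 + 1 ≡ 1 (mod 22) and x^{22} = 1 for x ≠ 0 (Fermat). So g⁻¹(17) = 17^7 mod 23.
Repeated squaring mod 23: 17^1 ≡ 17, 17^2 ≡ 17² = 289 ≡ 13, 17^4 ≡ 13² = 169 ≡ 8. Since 7 = 4 + 2 + 1, 17^7 ≡ 8·13·17: 8·13 = 104 ≡ 12, then 12·17 = 204 ≡ 20. So 17^7 ≡ 20 (mod 23).
Hence g⁻¹(17) = 20.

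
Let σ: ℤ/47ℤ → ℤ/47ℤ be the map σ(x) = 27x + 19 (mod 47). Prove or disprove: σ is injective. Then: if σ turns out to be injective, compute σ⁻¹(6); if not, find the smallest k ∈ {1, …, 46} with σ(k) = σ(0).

3

Suppose σ(s) = σ(t) in ℤ/47ℤ. Then 27s + 19 ≡ 27t + 19 (mod 47), thus 27(s − t) ≡ 0 (mod 47).
Since gcd(27, 47) = 1, 27 is invertible modulo 47, so s − t ≡ 0 (mod 47), i.e. s = t.
Hence σ is injective.
We now compute 27⁻¹ mod 47 explicitly. Euclid's algorithm: 47 = 1·27 + 20, 27 = 1·20 + 7, 20 = 2·7 + 6, 7 = 1·6 + 1; back-substituting gives 1 = 7·27 − 4·47, so 27⁻¹ ≡ 7 (mod 47).
Since σ is injective, we compute σ⁻¹(6): solve 27x + 19 ≡ 6 (mod 47), i.e. 27x ≡ 34 (mod 47).
Multiplying by 27⁻¹ = 7 gives x ≡ 7·34 = 238 = 5·47 + 3 ≡ 3 (mod 47).
Check: σ(3) = 27·3 + 19 = 100 = 2·47 + 6 ≡ 6 (mod 47).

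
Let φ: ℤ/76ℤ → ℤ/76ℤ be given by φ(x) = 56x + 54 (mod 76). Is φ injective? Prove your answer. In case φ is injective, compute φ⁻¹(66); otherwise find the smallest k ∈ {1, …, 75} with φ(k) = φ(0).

We have gcd(56, 76) = 4 > 1. Taking x_1 = 0 and x_2 = 19: φ(0) = 54 and φ(19) = 56·19 + 54 = 1118 ≡ 54 (mod 76).
So φ(0) = φ(19) while 0 ≠ 19, thus φ is not injective.
Since φ is not injective, we find the least positive k with φ(k) = φ(0): this means 56k ≡ 0 (mod 76), i.e. 76 ∣ 56k. Since gcd(56, 76) = 4, dividing through by 4 this holds exactly when 19 ∣ 14k, and as gcd(14, 19) = 1, exactly when 19 ∣ k.
The smallest positive such k is 19.

19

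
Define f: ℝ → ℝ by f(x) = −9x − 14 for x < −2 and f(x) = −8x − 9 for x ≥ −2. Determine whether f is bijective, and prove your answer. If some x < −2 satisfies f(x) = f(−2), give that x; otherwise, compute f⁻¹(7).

Both pieces are strictly decreasing (slopes −9 and −8), so each is injective on its own interval.
The left piece maps (−∞, −2) onto (4, ∞); the right piece maps [−2, ∞) onto (−∞, 7].
These images overlap. In particular f(−2) = 7 (right piece), and solving −9x − 14 = 7 on the left piece gives x = −7/3 < −2.
So f(−7/3) = f(−2) with −7/3 ≠ −2, and f is not injective, hence not bijective. This x = −7/3 is the requested value below −2.

-7/3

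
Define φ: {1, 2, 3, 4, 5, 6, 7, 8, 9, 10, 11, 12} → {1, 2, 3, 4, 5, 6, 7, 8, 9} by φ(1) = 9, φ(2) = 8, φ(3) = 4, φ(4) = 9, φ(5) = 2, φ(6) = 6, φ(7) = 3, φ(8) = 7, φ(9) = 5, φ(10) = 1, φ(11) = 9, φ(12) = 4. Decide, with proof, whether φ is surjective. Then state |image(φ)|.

Every element of the codomain has a preimage: 1 = φ(10), 2 = φ(5), 3 = φ(7), 4 = φ(3), 5 = φ(9), 6 = φ(6), 7 = φ(8), 8 = φ(2), 9 = φ(1).
Therefore φ is surjective.
The image of φ is {1, 2, 3, 4, 5, 6, 7, 8, 9}, which has 9 elements.

9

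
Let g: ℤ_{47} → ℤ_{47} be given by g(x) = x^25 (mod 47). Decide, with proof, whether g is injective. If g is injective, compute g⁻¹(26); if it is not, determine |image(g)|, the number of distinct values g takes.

Since 47 is prime, the nonzero elements of ℤ_{47} form a cyclic group of order 46.
As gcd(25, 46) = 1, raising to the 25th power is a bijection on this group: if u^25 ≡ v^25 then (uv^{−1})^25 = 1, and the only element of order dividing gcd(25, 46) = 1 is 1, so u = v.
With g(0) = 0 this makes g injective on all of ℤ_{47}, hence bijective (finite equal-size domain and codomain). In particular g is injective.
Since g is injective, we find the preimage of 26. The inverse of x ↦ x^25 on (ℤ_{47})^× is x ↦ x^35, because 25·35 = 875 = 19·46 + 1 ≡ 1 (mod 46) and x^{46} = 1 for x ≠ 0 (Fermat). So g⁻¹(26) = 26^35 mod 47.
Repeated squaring mod 47: 26^1 ≡ 26, 26^2 ≡ 26² = 676 ≡ 18, 26^4 ≡ 18² = 324 ≡ 42, 26^8 ≡ 42² = 1764 ≡ 25, 26^16 ≡ 25² = 625 ≡ 14, 26^32 ≡ 14² = 196 ≡ 8. Since 35 = 32 + 2 + 1, 26^35 ≡ 8·18·26: 8·18 = 144 ≡ 3, then 3·26 = 78 ≡ 31. So 26^35 ≡ 31 (mod 47).
Hence g⁻¹(26) = 31.

31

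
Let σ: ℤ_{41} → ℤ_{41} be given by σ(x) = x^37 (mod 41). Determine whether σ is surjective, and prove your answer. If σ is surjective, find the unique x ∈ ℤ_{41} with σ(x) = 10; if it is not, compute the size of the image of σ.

16

Since 41 is prime, the nonzero elements of ℤ_{41} form a cyclic group of order 40.
As gcd(37, 40) = 1, raising to the 37th power is a bijection on this group: if s^37 ≡ t^37 then (st^{−1})^37 = 1, and the only element of order dividing gcd(37, 40) = 1 is 1, so s = t.
With σ(0) = 0 this makes σ injective on all of ℤ_{41}, hence bijective (finite equal-size domain and codomain). In particular σ is surjective.
Since σ is surjective, we find the preimage of 10. The inverse of x ↦ x^37 on (ℤ_{41})^× is x ↦ x^13, because 37·13 = 481 = 12·40 + 1 ≡ 1 (mod 40) and x^{40} = 1 for x ≠ 0 (Fermat). So σ⁻¹(10) = 10^13 mod 41.
Repeated squaring mod 41: 10^1 ≡ 10, 10^2 ≡ 10² = 100 ≡ 18, 10^4 ≡ 18² = 324 ≡ 37, 10^8 ≡ 37² = 1369 ≡ 16. Since 13 = 8 + 4 + 1, 10^13 ≡ 16·37·10: 16·37 = 592 ≡ 18, then 18·10 = 180 ≡ 16. So 10^13 ≡ 16 (mod 41).
Hence σ⁻¹(10) = 16.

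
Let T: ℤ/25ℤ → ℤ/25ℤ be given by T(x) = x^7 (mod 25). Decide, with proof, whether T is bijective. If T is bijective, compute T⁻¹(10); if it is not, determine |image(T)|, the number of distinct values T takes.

21

T(0) = 0^7 = 0.
T(5): Repeated squaring mod 25: 5^1 ≡ 5, 5^2 ≡ 5² = 25 ≡ 0, 5^4 ≡ 0² = 0. Since 7 = 4 + 2 + 1, 5^7 ≡ 0·0·5: 0·0 = 0, then 0·5 = 0. So 5^7 ≡ 0 (mod 25).
So T(0) = T(5) = 0 while 0 ≠ 5, thus T is not injective, hence not bijective.
Since T is not bijective, we determine |image(T)|. Computing x^7 mod 25 for each x (by repeated squaring, reducing mod 25 at every step), the values T(0), T(1), …, T(24) are: 0, 1, 3, 12, 9, 0, 11, 18, 2, 19, 0, 21, 8, 17, 4, 0, 6, 23, 7, 14, 0, 16, 13, 22, 24.
The distinct values are {0, 1, 2, 3, 4, 6, 7, 8, 9, 11, 12, 13, 14, 16, 17, 18, 19, 21, 22, 23, 24}; there are 21 of them.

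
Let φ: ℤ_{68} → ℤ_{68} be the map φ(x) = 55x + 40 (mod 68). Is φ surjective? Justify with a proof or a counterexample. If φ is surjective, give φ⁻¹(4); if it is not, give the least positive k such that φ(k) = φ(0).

Since gcd(55, 68) = 1, 55 is invertible modulo 68. Euclid's algorithm: 68 = 1·55 + 13, 55 = 4·13 + 3, 13 = 4·3 + 1; back-substituting gives 1 = 47·55 − 38·68, so 55⁻¹ ≡ 47 (mod 68).
For any y ∈ ℤ_{68}, x = 47(y − 40) mod 68 satisfies φ(x) = 55·47(y − 40) + 40 ≡ y (since 55·47 ≡ 1 mod 68). So every y has a preimage.
So φ is surjective.
Since φ is surjective, we find φ⁻¹(4): we need 55x ≡ 4 − 40 ≡ 32 (mod 68). Using 55⁻¹ = 47: x ≡ 47·32 = 1504 = 22·68 + 8, so x = 8.
Check: φ(8) = 55·8 + 40 = 480 = 7·68 + 4 ≡ 4 (mod 68).

8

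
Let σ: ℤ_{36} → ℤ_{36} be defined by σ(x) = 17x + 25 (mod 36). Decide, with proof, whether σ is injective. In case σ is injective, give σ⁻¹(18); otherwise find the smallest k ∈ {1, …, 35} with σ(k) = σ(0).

25

Recall: σ is injective when σ(s) = σ(t) forces s = t.
Suppose σ(s) = σ(t) in ℤ_{36}. Then 17s + 25 ≡ 17t + 25 (mod 36), therefore 17(s − t) ≡ 0 (mod 36).
Since gcd(17, 36) = 1, 17 is invertible modulo 36, thus s − t ≡ 0 (mod 36), i.e. s = t.
Hence σ is injective.
We now compute 17⁻¹ mod 36 explicitly. Euclid's algorithm: 36 = 2·17 + 2, 17 = 8·2 + 1; back-substituting gives 1 = 17·17 − 8·36, so 17⁻¹ ≡ 17 (mod 36).
Since σ is injective, we find σ⁻¹(18): we need 17x ≡ 18 − 25 ≡ 29 (mod 36). Using 17⁻¹ = 17: x ≡ 17·29 = 493 = 13·36 + 25, so x = 25.
Check: σ(25) = 17·25 + 25 = 450 = 12·36 + 18 ≡ 18 (mod 36).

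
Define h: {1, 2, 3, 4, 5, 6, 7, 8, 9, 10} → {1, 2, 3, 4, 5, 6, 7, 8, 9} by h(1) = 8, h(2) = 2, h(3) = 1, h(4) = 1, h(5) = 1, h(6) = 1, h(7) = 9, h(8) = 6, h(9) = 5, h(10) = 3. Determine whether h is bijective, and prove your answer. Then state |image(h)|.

h(3) = 1 = h(4) with 3 ≠ 4, so h is not injective, hence not bijective.
The image of h is {1, 2, 3, 5, 6, 8, 9}, which has 7 elements.

7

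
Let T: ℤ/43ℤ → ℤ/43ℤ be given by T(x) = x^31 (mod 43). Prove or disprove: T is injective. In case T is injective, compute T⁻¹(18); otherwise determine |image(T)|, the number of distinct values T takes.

28

Since 43 is prime, the nonzero elements of ℤ/43ℤ form a cyclic group of order 42.
As gcd(31, 42) = 1, raising to the 31st power is a bijection on this group: if a^31 ≡ b^31 then (ab^{−1})^31 = 1, and the only element of order dividing gcd(31, 42) = 1 is 1, so a = b.
With T(0) = 0 this makes T injective on all of ℤ/43ℤ, hence bijective (finite equal-size domain and codomain). In particular T is injective.
Since T is injective, we find the preimage of 18. The inverse of x ↦ x^31 on (ℤ/43ℤ)^× is x ↦ x^19, because 31·19 = 589 = 14·42 + 1 ≡ 1 (mod 42) and x^{42} = 1 for x ≠ 0 (Fermat). So T⁻¹(18) = 18^19 mod 43.
Repeated squaring mod 43: 18^1 ≡ 18, 18^2 ≡ 18² = 324 ≡ 23, 18^4 ≡ 23² = 529 ≡ 13, 18^8 ≡ 13² = 169 ≡ 40, 18^16 ≡ 40² = 1600 ≡ 9. Since 19 = 16 + 2 + 1, 18^19 ≡ 9·23·18: 9·23 = 207 ≡ 35, then 35·18 = 630 ≡ 28. So 18^19 ≡ 28 (mod 43).
Hence T⁻¹(18) = 28.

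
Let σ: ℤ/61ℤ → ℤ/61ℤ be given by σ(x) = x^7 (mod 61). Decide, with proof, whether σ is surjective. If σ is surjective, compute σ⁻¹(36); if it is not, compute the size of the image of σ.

4

Since 61 is prime, the nonzero elements of ℤ/61ℤ form a cyclic group of order 60.
As gcd(7, 60) = 1, raising to the 7th power is a bijection on this group: if a^7 ≡ b^7 then (ab^{−1})^7 = 1, and the only element of order dividing gcd(7, 60) = 1 is 1, so a = b.
With σ(0) = 0 this makes σ injective on all of ℤ/61ℤ, hence bijective (finite equal-size domain and codomain). In particular σ is surjective.
Since σ is surjective, we find the preimage of 36. The inverse of x ↦ x^7 on (ℤ/61ℤ)^× is x ↦ x^43, because 7·43 = 301 = 5·60 + 1 ≡ 1 (mod 60) and x^{60} = 1 for x ≠ 0 (Fermat). So σ⁻¹(36) = 36^43 mod 61.
Repeated squaring mod 61: 36^1 ≡ 36, 36^2 ≡ 36² = 1296 ≡ 15, 36^4 ≡ 15² = 225 ≡ 42, 36^8 ≡ 42² = 1764 ≡ 56, 36^16 ≡ 56² = 3136 ≡ 25, 36^32 ≡ 25² = 625 ≡ 15. Since 43 = 32 + 8 + 2 + 1, 36^43 ≡ 15·56·15·36: 15·56 = 840 ≡ 47, then 47·15 = 705 ≡ 34, then 34·36 = 1224 ≡ 4. So 36^43 ≡ 4 (mod 61).
Hence σ⁻¹(36) = 4.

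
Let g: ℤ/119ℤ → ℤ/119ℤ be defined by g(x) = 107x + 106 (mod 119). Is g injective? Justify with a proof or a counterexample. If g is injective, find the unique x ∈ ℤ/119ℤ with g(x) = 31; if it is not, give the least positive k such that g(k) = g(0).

By definition, g is injective when g(a) = g(b) forces a = b.
If g(a) = g(b), then 107a ≡ 107b (mod 119). Because gcd(107, 119) = 1, we may cancel 107 to get a ≡ b (mod 119).
Therefore g is injective.
We now compute 107⁻¹ mod 119 explicitly. Euclid's algorithm: 119 = 1·107 + 12, 107 = 8·12 + 11, 12 = 1·11 + 1; back-substituting gives 1 = 109·107 − 98·119, so 107⁻¹ ≡ 109 (mod 119).
Since g is injective, we find g⁻¹(31): we need 107x ≡ 31 − 106 ≡ 44 (mod 119). Using 107⁻¹ = 109: x ≡ 109·44 = 4796 = 40·119 + 36, so x = 36.
Check: g(36) = 107·36 + 106 = 3958 = 33·119 + 31 ≡ 31 (mod 119).

36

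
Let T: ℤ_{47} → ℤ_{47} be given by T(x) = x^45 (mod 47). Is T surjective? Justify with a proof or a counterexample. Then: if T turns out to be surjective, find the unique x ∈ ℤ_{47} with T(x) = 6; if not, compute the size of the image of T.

8

Since 47 is prime, the nonzero elements of ℤ_{47} form a cyclic group of order 46.
As gcd(45, 46) = 1, raising to the 45th power is a bijection on this group: if a^45 ≡ b^45 then (ab^{−1})^45 = 1, and the only element of order dividing gcd(45, 46) = 1 is 1, so a = b.
With T(0) = 0 this makes T injective on all of ℤ_{47}, hence bijective (finite equal-size domain and codomain). In particular T is surjective.
Since T is surjective, we find the preimage of 6. The inverse of x ↦ x^45 on (ℤ_{47})^× is x ↦ x^45, because 45·45 = 2025 = 44·46 + 1 ≡ 1 (mod 46) and x^{46} = 1 for x ≠ 0 (Fermat). So T⁻¹(6) = 6^45 mod 47.
Repeated squaring mod 47: 6^1 ≡ 6, 6^2 ≡ 6² = 36, 6^4 ≡ 36² = 1296 ≡ 27, 6^8 ≡ 27² = 729 ≡ 24, 6^16 ≡ 24² = 576 ≡ 12, 6^32 ≡ 12² = 144 ≡ 3. Since 45 = 32 + 8 + 4 + 1, 6^45 ≡ 3·24·27·6: 3·24 = 72 ≡ 25, then 25·27 = 675 ≡ 17, then 17·6 = 102 ≡ 8. So 6^45 ≡ 8 (mod 47).
Hence T⁻¹(6) = 8.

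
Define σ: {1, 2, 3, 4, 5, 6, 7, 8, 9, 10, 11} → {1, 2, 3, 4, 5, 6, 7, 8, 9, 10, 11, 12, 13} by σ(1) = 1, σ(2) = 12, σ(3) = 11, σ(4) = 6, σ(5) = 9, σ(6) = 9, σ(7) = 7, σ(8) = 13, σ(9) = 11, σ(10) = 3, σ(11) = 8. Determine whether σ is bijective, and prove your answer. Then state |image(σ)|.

9

σ(5) = 9 = σ(6) with 5 ≠ 6, so σ is not injective, hence not bijective.
The image of σ is {1, 3, 6, 7, 8, 9, 11, 12, 13}, which has 9 elements.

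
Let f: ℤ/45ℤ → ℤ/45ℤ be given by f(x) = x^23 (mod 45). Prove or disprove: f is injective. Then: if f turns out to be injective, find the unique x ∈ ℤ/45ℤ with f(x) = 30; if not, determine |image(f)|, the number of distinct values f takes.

35

f(0) = 0^23 = 0.
f(15): Repeated squaring mod 45: 15^1 ≡ 15, 15^2 ≡ 15² = 225 ≡ 0, 15^4 ≡ 0² = 0, 15^8 ≡ 0² = 0, 15^16 ≡ 0² = 0. Since 23 = 16 + 4 + 2 + 1, 15^23 ≡ 0·0·0·15: 0·0 = 0, then 0·0 = 0, then 0·15 = 0. So 15^23 ≡ 0 (mod 45).
So f(0) = f(15) = 0 while 0 ≠ 15, thus f is not injective.
Since f is not injective, we determine |image(f)|. Computing x^23 mod 45 for each x (by repeated squaring, reducing mod 45 at every step), the values f(0), f(1), …, f(44) are: 0, 1, 23, 27, 34, 20, 36, 13, 17, 9, 10, 41, 18, 7, 29, 0, 31, 8, 27, 19, 5, 36, 43, 2, 9, 40, 26, 18, 37, 14, 0, 16, 38, 27, 4, 35, 36, 28, 32, 9, 25, 11, 18, 22, 44.
The distinct values are {0, 1, 2, 4, 5, 7, 8, 9, 10, 11, 13, 14, 16, 17, 18, 19, 20, 22, 23, 25, 26, 27, 28, 29, 31, 32, 34, 35, 36, 37, 38, 40, 41, 43, 44}; there are 35 of them.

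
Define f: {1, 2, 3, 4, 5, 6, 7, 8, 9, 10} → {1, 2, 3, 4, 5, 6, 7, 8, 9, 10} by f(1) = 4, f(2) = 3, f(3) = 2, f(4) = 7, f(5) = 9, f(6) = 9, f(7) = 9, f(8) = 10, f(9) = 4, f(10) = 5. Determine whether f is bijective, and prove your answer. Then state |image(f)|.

7

f(5) = 9 = f(6) with 5 ≠ 6, so f is not injective, hence not bijective.
The image of f is {2, 3, 4, 5, 7, 9, 10}, which has 7 elements.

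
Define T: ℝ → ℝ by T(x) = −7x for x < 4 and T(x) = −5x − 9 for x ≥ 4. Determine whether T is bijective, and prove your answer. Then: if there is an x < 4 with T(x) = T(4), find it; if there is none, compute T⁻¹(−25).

Both pieces are strictly decreasing (slopes −7 and −5), so each is injective on its own interval.
The left piece maps (−∞, 4) onto (−28, ∞); the right piece maps [4, ∞) onto (−∞, −29].
The images leave a gap (−28 has no preimage), so T is not surjective, hence not bijective.
Because the two images are disjoint, no x < 4 has T(x) = T(4), so we compute T⁻¹(−25): −25 lies in (−28, ∞), so solve −7x = −25: x = (−25 − 0)/(−7) = 25/7.

25/7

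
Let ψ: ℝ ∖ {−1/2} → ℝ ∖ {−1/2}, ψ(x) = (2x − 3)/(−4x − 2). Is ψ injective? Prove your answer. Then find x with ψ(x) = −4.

-11/14

Suppose ψ(x_1) = ψ(x_2). Cross-multiplying: (2x_1 − 3)(−4x_2 − 2) = (2x_2 − 3)(−4x_1 − 2).
Expanding both sides and cancelling the symmetric terms leaves −16·(x_1 − x_2) = 0. Since −16 ≠ 0, x_1 = x_2. Therefore ψ is injective.
Solving ψ(x) = −4: cross-multiplying gives 2x − 3 = −4(−4x − 2), which rearranges to −14x = 11, so x = −11/14.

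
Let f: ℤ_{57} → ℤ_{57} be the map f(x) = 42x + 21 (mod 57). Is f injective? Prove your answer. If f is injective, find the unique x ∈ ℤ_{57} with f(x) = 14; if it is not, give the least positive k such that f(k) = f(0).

19

We have gcd(42, 57) = 3 > 1. Taking a = 0 and b = 19: f(0) = 21 and f(19) = 42·19 + 21 = 819 ≡ 21 (mod 57).
So f(0) = f(19) while 0 ≠ 19, so f is not injective.
Since f is not injective, we find the least positive k with f(k) = f(0): this means 42k ≡ 0 (mod 57), i.e. 57 ∣ 42k. Since gcd(42, 57) = 3, dividing through by 3 this holds exactly when 19 ∣ 14k, and as gcd(14, 19) = 1, exactly when 19 ∣ k.
The smallest positive such k is 19.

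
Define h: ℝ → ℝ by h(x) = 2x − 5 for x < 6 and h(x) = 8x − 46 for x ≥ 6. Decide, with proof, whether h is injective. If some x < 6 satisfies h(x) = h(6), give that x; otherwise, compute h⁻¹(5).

Both pieces are strictly increasing (slopes 2 and 8), so each is injective on its own interval.
The left piece maps (−∞, 6) onto (−∞, 7); the right piece maps [6, ∞) onto [2, ∞).
These images overlap. In particular h(6) = 2 (right piece), and solving 2x − 5 = 2 on the left piece gives x = 7/2 < 6.
So h(7/2) = h(6) with 7/2 ≠ 6, and h is not injective. This x = 7/2 is the requested value below 6.

7/2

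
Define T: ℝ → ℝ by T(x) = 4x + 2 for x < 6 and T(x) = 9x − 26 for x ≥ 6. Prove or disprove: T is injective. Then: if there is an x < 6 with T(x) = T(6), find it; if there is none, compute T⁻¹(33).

Both pieces are strictly increasing (slopes 4 and 9), so each is injective on its own interval.
The left piece maps (−∞, 6) onto (−∞, 26); the right piece maps [6, ∞) onto [28, ∞).
These images are disjoint, so no value is attained by both pieces. Hence T is injective.
Because the two images are disjoint, no x < 6 has T(x) = T(6), so we compute T⁻¹(33): 33 lies in [28, ∞), so solve 9x − 26 = 33: x = (33 + 26)/9 = 59/9.

59/9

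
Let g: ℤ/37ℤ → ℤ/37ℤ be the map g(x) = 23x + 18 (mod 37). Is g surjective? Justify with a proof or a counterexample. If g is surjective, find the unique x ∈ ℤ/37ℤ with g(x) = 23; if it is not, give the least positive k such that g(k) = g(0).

34

Recall: surjectivity means every element of the codomain has a preimage under g.
Since gcd(23, 37) = 1, 23 is invertible modulo 37. Euclid's algorithm: 37 = 1·23 + 14, 23 = 1·14 + 9, 14 = 1·9 + 5, 9 = 1·5 + 4, 5 = 1·4 + 1; back-substituting gives 1 = 29·23 − 18·37, so 23⁻¹ ≡ 29 (mod 37).
For any y ∈ ℤ/37ℤ, x = 29(y − 18) mod 37 satisfies g(x) = 23·29(y − 18) + 18 ≡ y (since 23·29 ≡ 1 mod 37). So every y has a preimage.
Hence g is surjective.
Since g is surjective, we compute g⁻¹(23): solve 23x + 18 ≡ 23 (mod 37), i.e. 23x ≡ 5 (mod 37).
Multiplying by 23⁻¹ = 29 gives x ≡ 29·5 = 145 = 3·37 + 34 ≡ 34 (mod 37).
Check: g(34) = 23·34 + 18 = 800 = 21·37 + 23 ≡ 23 (mod 37).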